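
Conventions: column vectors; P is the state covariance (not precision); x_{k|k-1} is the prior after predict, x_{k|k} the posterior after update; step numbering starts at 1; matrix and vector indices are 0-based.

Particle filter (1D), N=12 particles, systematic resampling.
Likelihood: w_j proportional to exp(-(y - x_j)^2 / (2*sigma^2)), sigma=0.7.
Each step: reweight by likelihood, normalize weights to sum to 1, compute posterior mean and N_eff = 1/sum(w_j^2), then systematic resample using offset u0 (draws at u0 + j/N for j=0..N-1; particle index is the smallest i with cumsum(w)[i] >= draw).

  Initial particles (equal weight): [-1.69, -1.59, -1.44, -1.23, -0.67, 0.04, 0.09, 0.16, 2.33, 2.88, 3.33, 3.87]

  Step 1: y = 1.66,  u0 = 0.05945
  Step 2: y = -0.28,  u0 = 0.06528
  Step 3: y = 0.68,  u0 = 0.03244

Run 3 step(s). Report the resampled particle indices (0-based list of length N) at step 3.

step 1: w=[0.0000, 0.0000, 0.0000, 0.0002, 0.0034, 0.0587, 0.0690, 0.0860, 0.5402, 0.1870, 0.0496, 0.0058]  mean=2.0049  Neff=2.8993  idx=[5, 7, 8, 8, 8, 8, 8, 8, 8, 9, 9, 10]
step 2: w=[0.5212, 0.4749, 0.0006, 0.0006, 0.0006, 0.0006, 0.0006, 0.0006, 0.0006, 0.0000, 0.0000, 0.0000]  mean=0.1060  Neff=2.0114  idx=[0, 0, 0, 0, 0, 0, 1, 1, 1, 1, 1, 1]
step 3: w=[0.0774, 0.0774, 0.0774, 0.0774, 0.0774, 0.0774, 0.0892, 0.0892, 0.0892, 0.0892, 0.0892, 0.0892]  mean=0.1043  Neff=11.9400  idx=[0, 1, 2, 3, 4, 5, 6, 7, 8, 9, 10, 11]

resampled_idx = [0, 1, 2, 3, 4, 5, 6, 7, 8, 9, 10, 11]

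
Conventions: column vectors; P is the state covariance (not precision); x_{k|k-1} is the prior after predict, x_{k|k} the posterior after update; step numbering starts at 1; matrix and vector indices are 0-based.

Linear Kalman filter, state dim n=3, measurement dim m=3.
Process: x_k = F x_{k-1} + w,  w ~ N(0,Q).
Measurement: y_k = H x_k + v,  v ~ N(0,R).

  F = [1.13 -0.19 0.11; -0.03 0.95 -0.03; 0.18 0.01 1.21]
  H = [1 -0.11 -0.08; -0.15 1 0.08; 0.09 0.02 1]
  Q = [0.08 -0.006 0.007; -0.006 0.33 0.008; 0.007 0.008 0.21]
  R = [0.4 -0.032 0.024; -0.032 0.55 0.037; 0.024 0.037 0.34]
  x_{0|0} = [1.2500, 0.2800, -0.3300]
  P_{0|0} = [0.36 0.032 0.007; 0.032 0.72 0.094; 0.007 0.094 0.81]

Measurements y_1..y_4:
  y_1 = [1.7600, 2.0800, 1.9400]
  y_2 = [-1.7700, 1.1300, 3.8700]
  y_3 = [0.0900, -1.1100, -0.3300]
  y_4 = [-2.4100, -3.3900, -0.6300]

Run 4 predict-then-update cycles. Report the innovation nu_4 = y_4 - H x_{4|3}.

step 1: x^-=[1.3230, 0.2384, -0.1715]  P^-=[0.5595 -0.1062 0.1741; -0.1062 0.9737 0.0967; 0.1741 0.0967 1.4131]  S=[0.9776 -0.3326 0.1202; -0.3326 1.5885 0.2247; 0.1202 0.2247 1.7928]  K=[0.5571 -0.0067 0.0875; -0.0100 0.6284 -0.0186; -0.0499 -0.0084 0.8024]  nu=[0.4495, 2.0538, 1.9877]  x^+=[1.7337, 1.4875, 1.3838]  P^+=[0.2285 0.0143 0.0220; 0.0143 0.3467 0.0085; 0.0220 0.0085 0.2692]
step 2: x^-=[1.8286, 1.3196, 2.0013]  P^-=[0.3865 -0.0617 0.1169; -0.0617 0.6421 0.0115; 0.1169 0.0115 0.6214]  S=[0.7933 -0.2176 0.1218; -0.2176 1.2223 0.0838; 0.1218 0.0838 0.9860]  K=[0.4653 -0.0140 0.0963; -0.0184 0.5320 -0.0239; -0.0191 -0.0118 0.6444]  nu=[-3.2934, -0.0754, 1.6777]  x^+=[0.4588, 1.3001, 3.1462]  P^+=[0.1918 0.0076 0.0260; 0.0076 0.2931 0.0046; 0.0260 0.0046 0.2158]
step 3: x^-=[0.6175, 1.1269, 3.9025]  P^-=[0.3411 -0.0583 0.1090; -0.0583 0.5942 0.0074; 0.1090 0.0074 0.5436]  S=[0.7473 -0.2019 0.1167; -0.2019 1.1714 0.0745; 0.1167 0.0745 0.9063]  K=[0.4332 -0.0176 0.0985; -0.0241 0.5126 -0.0236; -0.0124 -0.0117 0.6133]  nu=[-0.0914, -2.4565, -4.3106]  x^+=[0.1966, -0.0284, 1.2884]  P^+=[0.1789 0.0048 0.0270; 0.0048 0.2822 0.0043; 0.0270 0.0043 0.2053]
step 4: x^-=[0.3693, -0.0715, 1.5941]  P^-=[0.3256 -0.0591 0.1066; -0.0591 0.5846 0.0069; 0.1066 0.0069 0.5283]  S=[0.7321 -0.1994 0.1142; -0.1994 1.1615 0.0731; 0.1142 0.0731 0.8904]  K=[0.4212 -0.0195 0.0989; -0.0272 0.5082 -0.0233; -0.0109 -0.0115 0.6066]  nu=[-2.6596, -3.3906, -2.2559]  x^+=[-0.9081, -1.6694, 0.2938]  P^+=[0.1740 0.0034 0.0273; 0.0034 0.2797 0.0043; 0.0273 0.0043 0.2030]

innov = [-2.6596, -3.3906, -2.2559]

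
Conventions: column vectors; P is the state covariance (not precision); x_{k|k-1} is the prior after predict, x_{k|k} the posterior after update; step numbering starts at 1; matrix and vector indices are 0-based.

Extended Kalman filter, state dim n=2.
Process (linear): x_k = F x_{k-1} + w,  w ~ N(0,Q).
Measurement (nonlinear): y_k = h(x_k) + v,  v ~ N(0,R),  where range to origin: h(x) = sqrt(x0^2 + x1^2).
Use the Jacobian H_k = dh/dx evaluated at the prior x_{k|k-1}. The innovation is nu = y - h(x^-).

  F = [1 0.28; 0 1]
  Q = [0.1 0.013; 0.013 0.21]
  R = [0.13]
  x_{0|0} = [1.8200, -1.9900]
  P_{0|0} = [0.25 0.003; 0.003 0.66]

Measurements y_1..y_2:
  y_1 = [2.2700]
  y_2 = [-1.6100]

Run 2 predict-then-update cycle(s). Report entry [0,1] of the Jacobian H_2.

step 1: x^-=[1.2628, -1.9900]  P^-=[0.4034 0.2008; 0.2008 0.8700]  H_jac=[0.5358 -0.8443]  S=[0.6844]  K=[0.0681; -0.9162]  nu=[-0.0869]  x^+=[1.2569, -1.9104]  P^+=[0.4002 0.2435; 0.2435 0.2956]
step 2: x^-=[0.7220, -1.9104]  P^-=[0.6598 0.3393; 0.3393 0.5056]  H_jac=[0.3535 -0.9354]  S=[0.4305]  K=[-0.1954; -0.8200]  nu=[-3.6523]  x^+=[1.4357, 1.0846]  P^+=[0.6433 0.2703; 0.2703 0.2161]

H_jac[0,1] = -0.9354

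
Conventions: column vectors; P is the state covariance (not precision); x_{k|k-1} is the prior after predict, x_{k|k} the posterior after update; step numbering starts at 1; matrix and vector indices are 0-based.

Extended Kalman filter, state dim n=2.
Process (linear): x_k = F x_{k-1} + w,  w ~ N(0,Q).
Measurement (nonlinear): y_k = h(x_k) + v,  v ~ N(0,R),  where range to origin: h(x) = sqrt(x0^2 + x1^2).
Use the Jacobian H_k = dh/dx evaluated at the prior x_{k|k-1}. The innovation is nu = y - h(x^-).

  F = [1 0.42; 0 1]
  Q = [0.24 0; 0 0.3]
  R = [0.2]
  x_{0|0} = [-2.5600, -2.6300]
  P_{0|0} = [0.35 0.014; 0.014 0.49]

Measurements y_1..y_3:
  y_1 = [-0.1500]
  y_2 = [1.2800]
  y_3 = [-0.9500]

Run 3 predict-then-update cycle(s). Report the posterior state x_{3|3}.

step 1: x^-=[-3.6646, -2.6300]  P^-=[0.6882 0.2198; 0.2198 0.7900]  H_jac=[-0.8124 -0.5831]  S=[1.1310]  K=[-0.6076; -0.5651]  nu=[-4.6607]  x^+=[-0.8326, 0.0039]  P^+=[0.2706 -0.1686; -0.1686 0.4288]
step 2: x^-=[-0.8309, 0.0039]  P^-=[0.4446 0.0115; 0.0115 0.7288]  H_jac=[-1.0000 0.0047]  S=[0.6445]  K=[-0.6897; -0.0125]  nu=[0.4490]  x^+=[-1.1407, -0.0017]  P^+=[0.1380 0.0059; 0.0059 0.7287]
step 3: x^-=[-1.1414, -0.0017]  P^-=[0.5115 0.3120; 0.3120 1.0287]  H_jac=[-1.0000 -0.0015]  S=[0.7124]  K=[-0.7186; -0.4401]  nu=[-2.0914]  x^+=[0.3615, 0.9186]  P^+=[0.1436 0.0867; 0.0867 0.8907]

x_post = [0.3615, 0.9186]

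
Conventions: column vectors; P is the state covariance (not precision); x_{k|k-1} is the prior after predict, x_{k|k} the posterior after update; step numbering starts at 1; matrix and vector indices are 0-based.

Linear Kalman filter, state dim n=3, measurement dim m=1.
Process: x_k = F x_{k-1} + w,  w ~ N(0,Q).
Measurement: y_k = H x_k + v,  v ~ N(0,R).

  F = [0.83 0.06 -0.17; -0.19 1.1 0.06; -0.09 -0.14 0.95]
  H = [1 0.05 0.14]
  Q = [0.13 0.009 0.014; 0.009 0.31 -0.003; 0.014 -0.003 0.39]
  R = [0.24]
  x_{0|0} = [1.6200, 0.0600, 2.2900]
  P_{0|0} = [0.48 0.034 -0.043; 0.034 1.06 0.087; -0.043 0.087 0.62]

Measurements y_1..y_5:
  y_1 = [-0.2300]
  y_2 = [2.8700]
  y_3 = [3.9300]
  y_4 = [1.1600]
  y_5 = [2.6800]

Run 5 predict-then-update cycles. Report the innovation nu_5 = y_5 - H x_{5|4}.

innov = [1.3823]

step 1: x^-=[0.9589, -0.1044, 2.0213]  P^-=[0.4962 0.0081 -0.1626; 0.0081 1.6104 -0.0270; -0.1626 -0.0270 0.9593]  S=[0.7139]  K=[0.6637; 0.1189; -0.0415]  nu=[-1.4667]  x^+=[-0.0145, -0.2787, 2.0821]  P^+=[0.1817 -0.0482 -0.1429; -0.0482 1.6003 -0.0235; -0.1429 -0.0235 0.9581]
step 2: x^-=[-0.3827, -0.1789, 2.0183]  P^-=[0.3246 0.0253 -0.2786; 0.0253 2.2767 -0.1860; -0.2786 -0.1860 1.3169]  S=[0.5180]  K=[0.5538; 0.2183; -0.1999]  nu=[2.9791]  x^+=[1.2671, 0.4715, 1.4227]  P^+=[0.1658 -0.0373 -0.2213; -0.0373 2.2520 -0.1634; -0.2213 -0.1634 1.2962]
step 3: x^-=[0.8381, 0.3633, 1.1716]  P^-=[0.3518 0.0964 -0.4132; 0.0964 3.0447 -0.3986; -0.4132 -0.3986 1.6857]  S=[0.5208]  K=[0.5737; 0.3702; -0.3784]  nu=[2.9097]  x^+=[2.5073, 1.4406, 0.0704]  P^+=[0.1804 -0.0142 -0.3001; -0.0142 2.9733 -0.3256; -0.3001 -0.3256 1.6111]
step 4: x^-=[2.1556, 1.1124, -0.3605]  P^-=[0.4015 0.1826 -0.5504; 0.1826 3.8898 -0.6467; -0.5504 -0.6467 2.0413]  S=[0.5463]  K=[0.6105; 0.5246; -0.5437]  nu=[-1.0007]  x^+=[1.5446, 0.5875, 0.1836]  P^+=[0.1978 0.0077 -0.3691; 0.0077 3.7395 -0.4909; -0.3691 -0.4909 1.8799]
step 5: x^-=[1.2860, 0.3638, -0.0468]  P^-=[0.4490 0.2721 -0.6731; 0.2721 4.7891 -0.9091; -0.6731 -0.9091 2.3554]  S=[0.5732]  K=[0.6427; 0.6704; -0.6783]  nu=[1.3823]  x^+=[2.1745, 1.2905, -0.9845]  P^+=[0.2122 0.0251 -0.4232; 0.0251 4.5315 -0.6485; -0.4232 -0.6485 2.0917]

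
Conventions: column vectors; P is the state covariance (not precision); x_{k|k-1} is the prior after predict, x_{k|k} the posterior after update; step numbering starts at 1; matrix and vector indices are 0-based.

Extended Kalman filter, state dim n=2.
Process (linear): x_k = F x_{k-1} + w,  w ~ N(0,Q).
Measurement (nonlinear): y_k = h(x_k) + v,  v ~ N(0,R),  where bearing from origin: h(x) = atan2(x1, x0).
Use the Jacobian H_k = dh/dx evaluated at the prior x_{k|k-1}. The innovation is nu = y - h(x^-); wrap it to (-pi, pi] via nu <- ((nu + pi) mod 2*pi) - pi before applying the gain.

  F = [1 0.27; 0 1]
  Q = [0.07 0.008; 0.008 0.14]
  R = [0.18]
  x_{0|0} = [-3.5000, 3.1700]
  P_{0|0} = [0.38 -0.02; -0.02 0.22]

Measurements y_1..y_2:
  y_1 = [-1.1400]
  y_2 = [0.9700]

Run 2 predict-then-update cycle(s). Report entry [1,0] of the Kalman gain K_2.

step 1: x^-=[-2.6441, 3.1700]  P^-=[0.4552 0.0474; 0.0474 0.3600]  H_jac=[-0.1860 -0.1552]  S=[0.2072]  K=[-0.4443; -0.3122]  nu=[2.8772]  x^+=[-3.9225, 2.2717]  P^+=[0.4143 0.0187; 0.0187 0.3398]
step 2: x^-=[-3.3091, 2.2717]  P^-=[0.5192 0.1184; 0.1184 0.4798]  H_jac=[-0.1410 -0.2054]  S=[0.2174]  K=[-0.4486; -0.5301]  nu=[-1.5700]  x^+=[-2.6049, 3.1039]  P^+=[0.4754 0.0667; 0.0667 0.4187]

K[1,0] = -0.5301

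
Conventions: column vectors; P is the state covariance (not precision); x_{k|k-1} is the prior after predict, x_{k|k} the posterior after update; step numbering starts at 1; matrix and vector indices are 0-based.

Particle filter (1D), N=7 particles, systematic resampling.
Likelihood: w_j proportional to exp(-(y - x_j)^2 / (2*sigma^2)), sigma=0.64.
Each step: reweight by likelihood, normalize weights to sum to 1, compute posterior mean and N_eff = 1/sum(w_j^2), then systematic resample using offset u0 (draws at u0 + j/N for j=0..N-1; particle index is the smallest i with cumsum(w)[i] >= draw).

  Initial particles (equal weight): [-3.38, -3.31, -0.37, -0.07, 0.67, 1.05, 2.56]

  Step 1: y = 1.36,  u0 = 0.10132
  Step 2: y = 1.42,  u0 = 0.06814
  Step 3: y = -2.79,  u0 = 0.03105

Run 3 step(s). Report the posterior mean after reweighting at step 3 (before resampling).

step 1: w=[0.0000, 0.0000, 0.0150, 0.0476, 0.3234, 0.5143, 0.0997]  mean=1.0030  Neff=2.6213  idx=[4, 4, 5, 5, 5, 5, 6]
step 2: w=[0.1095, 0.1095, 0.1841, 0.1841, 0.1841, 0.1841, 0.0445]  mean=1.0340  Neff=6.1898  idx=[0, 1, 2, 3, 4, 5, 5]
step 3: w=[0.4610, 0.4610, 0.0156, 0.0156, 0.0156, 0.0156, 0.0156]  mean=0.6996  Neff=2.3460  idx=[0, 0, 0, 0, 1, 1, 1]

post_mean = 0.6996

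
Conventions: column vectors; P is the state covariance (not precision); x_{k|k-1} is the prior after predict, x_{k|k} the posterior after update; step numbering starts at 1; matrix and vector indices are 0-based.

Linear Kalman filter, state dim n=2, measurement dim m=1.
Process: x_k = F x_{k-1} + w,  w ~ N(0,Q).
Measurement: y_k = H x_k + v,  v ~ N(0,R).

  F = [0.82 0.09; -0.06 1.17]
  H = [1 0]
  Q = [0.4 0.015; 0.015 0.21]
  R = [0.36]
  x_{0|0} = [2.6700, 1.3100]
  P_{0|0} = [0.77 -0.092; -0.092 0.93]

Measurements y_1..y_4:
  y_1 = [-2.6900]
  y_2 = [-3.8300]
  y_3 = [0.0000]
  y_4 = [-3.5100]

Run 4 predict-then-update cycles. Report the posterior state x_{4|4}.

step 1: x^-=[2.3073, 1.3725]  P^-=[0.9117 -0.0127; -0.0127 1.4988]  S=[1.2717]  K=[0.7169; -0.0100]  nu=[-4.9973]  x^+=[-1.2753, 1.4225]  P^+=[0.2581 -0.0036; -0.0036 1.4986]
step 2: x^-=[-0.9178, 1.7408]  P^-=[0.5851 0.1567; 0.1567 2.2629]  S=[0.9451]  K=[0.6191; 0.1658]  nu=[-2.9122]  x^+=[-2.7207, 1.2581]  P^+=[0.2229 0.0597; 0.0597 2.2370]
step 3: x^-=[-2.1178, 1.6352]  P^-=[0.5768 0.2965; 0.2965 3.2646]  S=[0.9368]  K=[0.6157; 0.3165]  nu=[2.1178]  x^+=[-0.8138, 2.3055]  P^+=[0.2217 0.1139; 0.1139 3.1707]
step 4: x^-=[-0.4599, 2.7463]  P^-=[0.5915 0.4467; 0.4467 4.5352]  S=[0.9515]  K=[0.6217; 0.4694]  nu=[-3.0501]  x^+=[-2.3560, 1.3145]  P^+=[0.2238 0.1690; 0.1690 4.3255]

x_post = [-2.3560, 1.3145]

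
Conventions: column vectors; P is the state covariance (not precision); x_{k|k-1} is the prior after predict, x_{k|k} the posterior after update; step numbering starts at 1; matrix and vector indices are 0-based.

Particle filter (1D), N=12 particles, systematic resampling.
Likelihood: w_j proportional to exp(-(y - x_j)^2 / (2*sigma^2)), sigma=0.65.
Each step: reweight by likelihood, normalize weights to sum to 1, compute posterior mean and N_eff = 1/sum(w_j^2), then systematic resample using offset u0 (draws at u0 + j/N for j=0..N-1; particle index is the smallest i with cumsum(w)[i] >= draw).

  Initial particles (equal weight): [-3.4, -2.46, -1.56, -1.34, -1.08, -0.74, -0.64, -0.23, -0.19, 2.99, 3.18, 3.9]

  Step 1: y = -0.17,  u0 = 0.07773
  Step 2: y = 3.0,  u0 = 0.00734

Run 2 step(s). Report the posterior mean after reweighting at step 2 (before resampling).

step 1: w=[0.0000, 0.0005, 0.0246, 0.0480, 0.0910, 0.1651, 0.1868, 0.2415, 0.2424, 0.0000, 0.0000, 0.0000]  mean=-0.5456  Neff=5.2508  idx=[4, 4, 5, 5, 6, 6, 7, 7, 7, 8, 8, 8]
step 2: w=[0.0001, 0.0001, 0.0021, 0.0021, 0.0050, 0.0050, 0.1395, 0.1395, 0.1395, 0.1891, 0.1891, 0.1891]  mean=-0.2137  Neff=6.0358  idx=[4, 6, 7, 7, 8, 8, 9, 9, 10, 10, 11, 11]

post_mean = -0.2137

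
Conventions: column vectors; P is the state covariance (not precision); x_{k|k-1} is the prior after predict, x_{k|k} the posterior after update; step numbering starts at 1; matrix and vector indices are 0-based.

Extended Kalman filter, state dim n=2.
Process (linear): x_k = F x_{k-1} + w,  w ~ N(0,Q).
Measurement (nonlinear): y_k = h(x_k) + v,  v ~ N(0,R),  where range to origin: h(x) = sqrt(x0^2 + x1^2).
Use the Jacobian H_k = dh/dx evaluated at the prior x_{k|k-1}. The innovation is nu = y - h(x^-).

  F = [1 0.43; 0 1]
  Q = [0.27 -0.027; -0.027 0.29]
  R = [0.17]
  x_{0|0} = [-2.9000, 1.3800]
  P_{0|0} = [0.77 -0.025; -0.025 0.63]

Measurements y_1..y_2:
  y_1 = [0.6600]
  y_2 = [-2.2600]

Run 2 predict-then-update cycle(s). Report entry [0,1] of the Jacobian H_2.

H_jac[0,1] = 0.9435

step 1: x^-=[-2.3066, 1.3800]  P^-=[1.1350 0.2189; 0.2189 0.9200]  H_jac=[-0.8581 0.5134]  S=[1.0554]  K=[-0.8163; 0.2696]  nu=[-2.0279]  x^+=[-0.6511, 0.8334]  P^+=[0.4316 0.4511; 0.4511 0.8433]
step 2: x^-=[-0.2928, 0.8334]  P^-=[1.2455 0.7868; 0.7868 1.1333]  H_jac=[-0.3315 0.9435]  S=[0.8236]  K=[0.4000; 0.9817]  nu=[-3.1433]  x^+=[-1.5502, -2.2523]  P^+=[1.1138 0.4634; 0.4634 0.3397]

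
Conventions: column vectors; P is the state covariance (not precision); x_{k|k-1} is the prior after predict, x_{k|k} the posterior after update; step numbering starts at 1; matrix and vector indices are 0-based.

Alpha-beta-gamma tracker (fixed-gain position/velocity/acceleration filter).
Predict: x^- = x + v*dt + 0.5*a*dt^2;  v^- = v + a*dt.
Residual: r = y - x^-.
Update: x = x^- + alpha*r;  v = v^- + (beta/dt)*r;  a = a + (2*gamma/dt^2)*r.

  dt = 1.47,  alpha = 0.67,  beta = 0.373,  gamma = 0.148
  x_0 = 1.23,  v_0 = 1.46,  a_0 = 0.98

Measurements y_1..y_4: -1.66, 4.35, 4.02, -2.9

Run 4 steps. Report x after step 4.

x_post = 0.6001

step 1: x_pred=4.4350  r=-6.0950  x^+=0.3514  v^+=1.3540  a^+=0.1451
step 2: x_pred=2.4986  r=1.8514  x^+=3.7390  v^+=2.0371  a^+=0.3987
step 3: x_pred=7.1644  r=-3.1444  x^+=5.0576  v^+=1.8254  a^+=-0.0320
step 4: x_pred=7.7063  r=-10.6063  x^+=0.6001  v^+=-0.9130  a^+=-1.4849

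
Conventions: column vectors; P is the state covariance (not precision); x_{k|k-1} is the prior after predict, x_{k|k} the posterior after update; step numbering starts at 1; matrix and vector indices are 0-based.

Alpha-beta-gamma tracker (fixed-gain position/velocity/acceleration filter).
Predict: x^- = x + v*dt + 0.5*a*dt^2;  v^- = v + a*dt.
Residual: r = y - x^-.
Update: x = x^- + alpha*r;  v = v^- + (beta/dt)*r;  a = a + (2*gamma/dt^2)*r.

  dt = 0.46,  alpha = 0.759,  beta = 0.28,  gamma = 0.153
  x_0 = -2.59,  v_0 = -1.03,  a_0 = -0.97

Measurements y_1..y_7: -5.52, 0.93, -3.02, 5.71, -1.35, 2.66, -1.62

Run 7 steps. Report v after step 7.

step 1: x_pred=-3.1664  r=-2.3536  x^+=-4.9528  v^+=-2.9088  a^+=-4.3736
step 2: x_pred=-6.7536  r=7.6836  x^+=-0.9217  v^+=-0.2437  a^+=6.7378
step 3: x_pred=-0.3210  r=-2.6990  x^+=-2.3695  v^+=1.2128  a^+=2.8347
step 4: x_pred=-1.5117  r=7.2217  x^+=3.9696  v^+=6.9126  a^+=13.2782
step 5: x_pred=8.5542  r=-9.9042  x^+=1.0369  v^+=6.9920  a^+=-1.0445
step 6: x_pred=4.1427  r=-1.4827  x^+=3.0173  v^+=5.6090  a^+=-3.1887
step 7: x_pred=5.2601  r=-6.8801  x^+=0.0381  v^+=-0.0457  a^+=-13.1382

v_post = -0.0457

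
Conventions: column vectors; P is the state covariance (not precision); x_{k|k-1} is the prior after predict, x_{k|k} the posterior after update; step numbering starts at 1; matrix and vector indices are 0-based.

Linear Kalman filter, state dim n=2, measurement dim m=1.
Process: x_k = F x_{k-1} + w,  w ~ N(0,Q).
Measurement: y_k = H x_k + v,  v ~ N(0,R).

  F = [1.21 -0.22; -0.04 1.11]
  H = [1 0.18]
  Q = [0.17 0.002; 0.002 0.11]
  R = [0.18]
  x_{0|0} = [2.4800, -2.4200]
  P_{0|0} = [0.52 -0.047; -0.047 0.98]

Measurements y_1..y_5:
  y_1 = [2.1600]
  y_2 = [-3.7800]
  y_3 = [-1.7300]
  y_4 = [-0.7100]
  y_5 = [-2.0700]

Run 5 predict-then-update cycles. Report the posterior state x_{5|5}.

step 1: x^-=[3.5332, -2.7854]  P^-=[1.0038 -0.3260; -0.3260 1.3225]  S=[1.1093]  K=[0.8520; -0.0793]  nu=[-0.8718]  x^+=[2.7904, -2.7163]  P^+=[0.1986 -0.2511; -0.2511 1.3155]
step 2: x^-=[3.9740, -3.1267]  P^-=[0.6580 -0.6683; -0.6683 1.7534]  S=[0.6543]  K=[0.8219; -0.5390]  nu=[-7.1912]  x^+=[-1.9365, 0.7493]  P^+=[0.2161 -0.3784; -0.3784 1.5633]
step 3: x^-=[-2.5080, 0.9092]  P^-=[0.7635 -0.9018; -0.9018 2.0701]  S=[0.6859]  K=[0.8764; -0.7715]  nu=[0.6143]  x^+=[-1.9696, 0.4352]  P^+=[0.2366 -0.4380; -0.4380 1.6619]
step 4: x^-=[-2.4789, 0.5619]  P^-=[0.8300 -1.0074; -1.0074 2.1969]  S=[0.7185]  K=[0.9028; -0.8517]  nu=[1.6678]  x^+=[-0.9732, -0.8586]  P^+=[0.2444 -0.4549; -0.4549 1.6756]
step 5: x^-=[-0.9887, -0.9141]  P^-=[0.8511 -1.0340; -1.0340 2.2153]  S=[0.7306]  K=[0.9101; -0.8695]  nu=[-0.9167]  x^+=[-1.8231, -0.1170]  P^+=[0.2459 -0.4558; -0.4558 1.6630]

x_post = [-1.8231, -0.1170]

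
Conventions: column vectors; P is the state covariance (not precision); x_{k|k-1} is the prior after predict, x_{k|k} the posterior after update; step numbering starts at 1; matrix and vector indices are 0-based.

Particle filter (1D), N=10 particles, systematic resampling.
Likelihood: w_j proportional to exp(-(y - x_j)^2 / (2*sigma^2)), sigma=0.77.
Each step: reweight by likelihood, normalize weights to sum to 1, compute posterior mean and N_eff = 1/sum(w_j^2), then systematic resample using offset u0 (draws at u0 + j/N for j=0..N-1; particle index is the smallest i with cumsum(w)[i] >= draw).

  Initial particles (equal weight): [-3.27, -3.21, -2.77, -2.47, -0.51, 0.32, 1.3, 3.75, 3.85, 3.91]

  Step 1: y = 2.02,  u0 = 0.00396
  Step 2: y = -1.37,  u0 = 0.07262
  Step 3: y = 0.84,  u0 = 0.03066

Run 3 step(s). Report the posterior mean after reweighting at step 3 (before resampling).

post_mean = 0.0363

step 1: w=[0.0000, 0.0000, 0.0000, 0.0000, 0.0049, 0.0943, 0.6971, 0.0865, 0.0641, 0.0531]  mean=1.7125  Neff=1.9635  idx=[4, 6, 6, 6, 6, 6, 6, 6, 7, 8]
step 2: w=[0.9690, 0.0044, 0.0044, 0.0044, 0.0044, 0.0044, 0.0044, 0.0044, 0.0000, 0.0000]  mean=-0.4539  Neff=1.0649  idx=[0, 0, 0, 0, 0, 0, 0, 0, 0, 1]
step 3: w=[0.0776, 0.0776, 0.0776, 0.0776, 0.0776, 0.0776, 0.0776, 0.0776, 0.0776, 0.3018]  mean=0.0363  Neff=6.8847  idx=[0, 1, 2, 4, 5, 6, 8, 9, 9, 9]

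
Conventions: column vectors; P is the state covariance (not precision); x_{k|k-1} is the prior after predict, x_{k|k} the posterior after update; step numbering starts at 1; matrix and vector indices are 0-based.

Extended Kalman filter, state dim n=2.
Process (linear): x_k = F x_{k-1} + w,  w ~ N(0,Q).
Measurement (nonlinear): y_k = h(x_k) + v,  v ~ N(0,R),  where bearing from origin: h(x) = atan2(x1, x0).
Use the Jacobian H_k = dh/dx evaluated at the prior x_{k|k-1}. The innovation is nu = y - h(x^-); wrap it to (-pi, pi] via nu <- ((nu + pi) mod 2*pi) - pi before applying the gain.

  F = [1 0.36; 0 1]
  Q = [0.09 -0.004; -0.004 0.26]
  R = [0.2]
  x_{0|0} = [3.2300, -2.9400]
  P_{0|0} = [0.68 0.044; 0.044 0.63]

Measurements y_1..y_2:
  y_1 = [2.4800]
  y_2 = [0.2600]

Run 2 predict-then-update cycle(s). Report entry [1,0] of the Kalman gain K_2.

K[1,0] = -0.0341

step 1: x^-=[2.1716, -2.9400]  P^-=[0.8833 0.2668; 0.2668 0.8900]  H_jac=[0.2201 0.1626]  S=[0.2854]  K=[0.8331; 0.7127]  nu=[-2.8686]  x^+=[-0.2183, -4.9844]  P^+=[0.6852 0.0974; 0.0974 0.7451]
step 2: x^-=[-2.0127, -4.9844]  P^-=[0.9419 0.3616; 0.3616 1.0051]  H_jac=[0.1725 -0.0697]  S=[0.2242]  K=[0.6123; -0.0341]  nu=[2.2146]  x^+=[-0.6566, -5.0598]  P^+=[0.8578 0.3662; 0.3662 1.0048]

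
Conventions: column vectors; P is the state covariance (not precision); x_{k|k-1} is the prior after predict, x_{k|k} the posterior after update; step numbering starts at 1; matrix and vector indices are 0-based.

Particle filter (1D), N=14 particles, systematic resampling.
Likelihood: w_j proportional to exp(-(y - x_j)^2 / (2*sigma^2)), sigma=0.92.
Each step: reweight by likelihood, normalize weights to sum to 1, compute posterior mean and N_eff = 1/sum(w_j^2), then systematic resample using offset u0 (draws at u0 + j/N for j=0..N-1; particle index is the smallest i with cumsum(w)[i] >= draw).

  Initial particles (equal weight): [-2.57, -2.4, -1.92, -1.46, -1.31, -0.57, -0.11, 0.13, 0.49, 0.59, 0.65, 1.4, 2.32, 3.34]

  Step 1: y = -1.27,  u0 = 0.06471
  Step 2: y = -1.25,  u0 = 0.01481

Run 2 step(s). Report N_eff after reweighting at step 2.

N_eff = 11.9718

step 1: w=[0.0666, 0.0851, 0.1409, 0.1770, 0.1807, 0.1354, 0.0817, 0.0568, 0.0290, 0.0234, 0.0205, 0.0027, 0.0001, 0.0000]  mean=-1.1747  Neff=7.9626  idx=[0, 1, 2, 2, 3, 3, 4, 4, 4, 5, 5, 6, 7, 10]
step 2: w=[0.0368, 0.0471, 0.0789, 0.0789, 0.1002, 0.1002, 0.1027, 0.1027, 0.1027, 0.0783, 0.0783, 0.0477, 0.0334, 0.0122]  mean=-1.2888  Neff=11.9718  idx=[0, 2, 2, 3, 4, 5, 6, 6, 7, 8, 8, 9, 10, 11]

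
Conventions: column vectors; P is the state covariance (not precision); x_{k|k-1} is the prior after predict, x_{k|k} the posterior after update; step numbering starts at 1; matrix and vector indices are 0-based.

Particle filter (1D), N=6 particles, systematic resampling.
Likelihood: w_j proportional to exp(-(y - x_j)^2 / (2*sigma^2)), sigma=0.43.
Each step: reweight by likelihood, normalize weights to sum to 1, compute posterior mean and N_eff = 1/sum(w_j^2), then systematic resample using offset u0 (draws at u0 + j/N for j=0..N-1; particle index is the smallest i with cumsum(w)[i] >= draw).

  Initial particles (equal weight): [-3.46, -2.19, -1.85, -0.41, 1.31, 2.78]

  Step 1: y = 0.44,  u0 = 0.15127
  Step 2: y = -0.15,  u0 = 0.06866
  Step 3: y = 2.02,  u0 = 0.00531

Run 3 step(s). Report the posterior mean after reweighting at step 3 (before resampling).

step 1: w=[0.0000, 0.0000, 0.0000, 0.5232, 0.4768, 0.0000]  mean=0.4100  Neff=1.9957  idx=[3, 3, 3, 4, 4, 4]
step 2: w=[0.3321, 0.3321, 0.3321, 0.0013, 0.0013, 0.0013]  mean=-0.4035  Neff=3.0226  idx=[0, 0, 1, 1, 2, 2]
step 3: w=[0.1667, 0.1667, 0.1667, 0.1667, 0.1667, 0.1667]  mean=-0.4100  Neff=6.0000  idx=[0, 1, 2, 3, 4, 5]

post_mean = -0.4100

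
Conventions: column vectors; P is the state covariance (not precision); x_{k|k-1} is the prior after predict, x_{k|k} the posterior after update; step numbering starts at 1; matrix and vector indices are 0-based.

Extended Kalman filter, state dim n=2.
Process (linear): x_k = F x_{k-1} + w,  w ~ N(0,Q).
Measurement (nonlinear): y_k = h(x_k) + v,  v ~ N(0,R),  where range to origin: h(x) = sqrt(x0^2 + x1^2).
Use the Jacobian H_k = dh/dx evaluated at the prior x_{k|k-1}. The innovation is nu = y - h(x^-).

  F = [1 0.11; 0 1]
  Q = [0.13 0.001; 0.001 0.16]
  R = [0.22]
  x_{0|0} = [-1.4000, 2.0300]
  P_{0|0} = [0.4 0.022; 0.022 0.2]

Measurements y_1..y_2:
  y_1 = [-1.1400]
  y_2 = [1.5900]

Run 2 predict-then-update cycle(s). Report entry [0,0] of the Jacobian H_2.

step 1: x^-=[-1.1767, 2.0300]  P^-=[0.5373 0.0450; 0.0450 0.3600]  H_jac=[-0.5015 0.8652]  S=[0.5855]  K=[-0.3937; 0.4934]  nu=[-3.4864]  x^+=[0.1958, 0.3099]  P^+=[0.4465 0.1587; 0.1587 0.2175]
step 2: x^-=[0.2298, 0.3099]  P^-=[0.6141 0.1836; 0.1836 0.3775]  H_jac=[0.5957 0.8032]  S=[0.8572]  K=[0.5989; 0.4813]  nu=[1.2042]  x^+=[0.9510, 0.8895]  P^+=[0.3067 -0.0634; -0.0634 0.1789]

H_jac[0,0] = 0.5957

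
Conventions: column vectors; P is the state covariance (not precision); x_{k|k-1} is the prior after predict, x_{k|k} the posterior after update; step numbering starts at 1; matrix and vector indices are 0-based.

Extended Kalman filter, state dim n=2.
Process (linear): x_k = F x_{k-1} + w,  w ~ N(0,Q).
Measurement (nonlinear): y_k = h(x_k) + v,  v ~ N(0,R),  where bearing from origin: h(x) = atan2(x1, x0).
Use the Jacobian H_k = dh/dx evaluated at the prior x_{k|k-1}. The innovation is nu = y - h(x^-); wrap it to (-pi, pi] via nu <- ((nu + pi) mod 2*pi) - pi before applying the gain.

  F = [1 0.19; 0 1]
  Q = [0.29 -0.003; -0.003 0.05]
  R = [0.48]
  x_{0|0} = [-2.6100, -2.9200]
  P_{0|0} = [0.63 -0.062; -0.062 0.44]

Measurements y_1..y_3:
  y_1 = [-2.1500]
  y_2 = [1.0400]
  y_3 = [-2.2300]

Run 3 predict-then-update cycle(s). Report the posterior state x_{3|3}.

step 1: x^-=[-3.1648, -2.9200]  P^-=[0.9123 0.0186; 0.0186 0.4900]  H_jac=[0.1575 -0.1707]  S=[0.5159]  K=[0.2723; -0.1564]  nu=[0.2464]  x^+=[-3.0977, -2.9585]  P^+=[0.8741 0.0406; 0.0406 0.4774]
step 2: x^-=[-3.6598, -2.9585]  P^-=[1.1967 0.1283; 0.1283 0.5274]  H_jac=[0.1336 -0.1652]  S=[0.5101]  K=[0.2718; -0.1373]  nu=[-2.7814]  x^+=[-4.4159, -2.5768]  P^+=[1.1590 0.1473; 0.1473 0.5178]
step 3: x^-=[-4.9055, -2.5768]  P^-=[1.5237 0.2427; 0.2427 0.5678]  H_jac=[0.0839 -0.1598]  S=[0.4987]  K=[0.1787; -0.1410]  nu=[0.4279]  x^+=[-4.8291, -2.6371]  P^+=[1.5078 0.2553; 0.2553 0.5578]

x_post = [-4.8291, -2.6371]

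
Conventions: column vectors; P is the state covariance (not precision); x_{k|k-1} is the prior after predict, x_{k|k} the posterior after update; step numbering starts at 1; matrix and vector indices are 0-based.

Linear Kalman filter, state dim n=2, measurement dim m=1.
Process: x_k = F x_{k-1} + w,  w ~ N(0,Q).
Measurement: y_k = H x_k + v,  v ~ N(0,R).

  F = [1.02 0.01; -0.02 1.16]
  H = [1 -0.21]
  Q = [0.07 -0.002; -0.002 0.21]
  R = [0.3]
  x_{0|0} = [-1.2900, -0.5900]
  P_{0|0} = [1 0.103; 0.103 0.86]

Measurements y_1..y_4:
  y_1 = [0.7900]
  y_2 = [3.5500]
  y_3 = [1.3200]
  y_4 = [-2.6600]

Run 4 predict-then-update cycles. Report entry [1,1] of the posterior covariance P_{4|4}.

P_post[1,1] = 3.8797

step 1: x^-=[-1.3217, -0.6586]  P^-=[1.1126 0.1094; 0.1094 1.3628]  S=[1.4267]  K=[0.7637; -0.1239]  nu=[1.9734]  x^+=[0.1854, -0.9031]  P^+=[0.2804 0.2444; 0.2444 1.3409]
step 2: x^-=[0.1801, -1.0513]  P^-=[0.3669 0.2970; 0.2970 2.0031]  S=[0.6305]  K=[0.4830; -0.1961]  nu=[3.1491]  x^+=[1.7011, -1.6690]  P^+=[0.2198 0.3567; 0.3567 1.9789]
step 3: x^-=[1.7184, -1.9701]  P^-=[0.3062 0.4385; 0.4385 2.8563]  S=[0.5480]  K=[0.3907; -0.2945]  nu=[-0.8121]  x^+=[1.4011, -1.7309]  P^+=[0.2225 0.5015; 0.5015 2.8088]
step 4: x^-=[1.4118, -2.0359]  P^-=[0.3120 0.6193; 0.6193 3.9663]  S=[0.5268]  K=[0.3454; -0.4055]  nu=[-4.4994]  x^+=[-0.1423, -0.2116]  P^+=[0.2492 0.6931; 0.6931 3.8797]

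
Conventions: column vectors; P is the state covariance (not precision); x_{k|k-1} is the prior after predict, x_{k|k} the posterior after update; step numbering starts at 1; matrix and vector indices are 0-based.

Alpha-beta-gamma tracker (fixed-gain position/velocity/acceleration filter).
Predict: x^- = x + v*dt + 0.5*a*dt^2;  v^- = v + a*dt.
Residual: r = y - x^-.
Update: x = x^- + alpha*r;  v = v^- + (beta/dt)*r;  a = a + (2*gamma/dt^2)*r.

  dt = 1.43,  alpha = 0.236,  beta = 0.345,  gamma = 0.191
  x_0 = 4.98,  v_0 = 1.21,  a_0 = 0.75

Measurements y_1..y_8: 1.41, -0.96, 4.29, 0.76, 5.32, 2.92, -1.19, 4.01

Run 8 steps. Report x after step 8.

step 1: x_pred=7.4771  r=-6.0671  x^+=6.0453  v^+=0.8188  a^+=-0.3834
step 2: x_pred=6.8241  r=-7.7841  x^+=4.9871  v^+=-1.6075  a^+=-1.8375
step 3: x_pred=0.8096  r=3.4804  x^+=1.6310  v^+=-3.3954  a^+=-1.1873
step 4: x_pred=-4.4385  r=5.1985  x^+=-3.2116  v^+=-3.8392  a^+=-0.2162
step 5: x_pred=-8.9227  r=14.2427  x^+=-5.5614  v^+=-0.7122  a^+=2.4444
step 6: x_pred=-4.0806  r=7.0006  x^+=-2.4285  v^+=4.4722  a^+=3.7521
step 7: x_pred=7.8032  r=-8.9932  x^+=5.6808  v^+=7.6681  a^+=2.0722
step 8: x_pred=18.7649  r=-14.7549  x^+=15.2827  v^+=7.0716  a^+=-0.6841

x_post = 15.2827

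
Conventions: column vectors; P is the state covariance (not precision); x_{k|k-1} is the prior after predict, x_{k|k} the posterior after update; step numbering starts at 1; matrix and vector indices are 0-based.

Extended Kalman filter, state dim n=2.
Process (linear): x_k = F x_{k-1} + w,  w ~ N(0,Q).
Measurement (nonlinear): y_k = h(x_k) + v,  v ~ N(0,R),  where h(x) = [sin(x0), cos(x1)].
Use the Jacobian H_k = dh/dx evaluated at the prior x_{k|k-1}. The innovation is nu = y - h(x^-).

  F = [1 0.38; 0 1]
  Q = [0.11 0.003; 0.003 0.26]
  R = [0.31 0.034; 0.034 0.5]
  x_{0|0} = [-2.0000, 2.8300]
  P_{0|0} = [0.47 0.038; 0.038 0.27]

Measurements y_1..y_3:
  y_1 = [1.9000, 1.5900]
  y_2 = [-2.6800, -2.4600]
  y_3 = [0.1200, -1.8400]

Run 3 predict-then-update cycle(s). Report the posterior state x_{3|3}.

x_post = [3.4194, 2.8161]

step 1: x^-=[-0.9246, 2.8300]  P^-=[0.6479 0.1436; 0.1436 0.5300]  H_jac=[0.6022 0.0000; 0.0000 -0.3066]  S=[0.5449 0.0075; 0.0075 0.5498]  K=[0.7172 -0.0898; 0.1628 -0.2977]  nu=[2.6984, 2.5418]  x^+=[0.7822, 2.5124]  P^+=[0.3641 0.0670; 0.0670 0.4675]
step 2: x^-=[1.7369, 2.5124]  P^-=[0.5926 0.2477; 0.2477 0.7275]  H_jac=[-0.1654 0.0000; 0.0000 -0.5885]  S=[0.3262 0.0581; 0.0581 0.7520]  K=[-0.2696 -0.1730; -0.0245 -0.5675]  nu=[-3.6662, -1.6515]  x^+=[3.0110, 3.5393]  P^+=[0.5409 0.1626; 0.1626 0.4836]
step 3: x^-=[4.3560, 3.5393]  P^-=[0.8443 0.3493; 0.3493 0.7436]  H_jac=[-0.3489 0.0000; 0.0000 0.3873]  S=[0.4128 -0.0132; -0.0132 0.6116]  K=[-0.7071 0.2060; -0.2804 0.4649]  nu=[1.0571, -0.9181]  x^+=[3.4194, 2.8161]  P^+=[0.6081 0.2038; 0.2038 0.5755]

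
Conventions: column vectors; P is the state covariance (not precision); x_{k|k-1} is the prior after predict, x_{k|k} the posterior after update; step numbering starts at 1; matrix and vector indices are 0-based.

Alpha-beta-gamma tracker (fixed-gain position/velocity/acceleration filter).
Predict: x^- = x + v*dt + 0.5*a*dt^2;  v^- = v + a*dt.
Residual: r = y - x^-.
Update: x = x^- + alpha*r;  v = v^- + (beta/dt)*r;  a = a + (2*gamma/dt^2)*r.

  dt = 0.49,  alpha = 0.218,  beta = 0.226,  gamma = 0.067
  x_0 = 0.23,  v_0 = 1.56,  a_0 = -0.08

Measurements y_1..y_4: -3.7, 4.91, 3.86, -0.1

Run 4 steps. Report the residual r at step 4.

step 1: x_pred=0.9848  r=-4.6848  x^+=-0.0365  v^+=-0.6399  a^+=-2.6946
step 2: x_pred=-0.6735  r=5.5835  x^+=0.5437  v^+=0.6150  a^+=0.4216
step 3: x_pred=0.8956  r=2.9644  x^+=1.5419  v^+=2.1888  a^+=2.0760
step 4: x_pred=2.8636  r=-2.9636  x^+=2.2175  v^+=1.8392  a^+=0.4220

resid = -2.9636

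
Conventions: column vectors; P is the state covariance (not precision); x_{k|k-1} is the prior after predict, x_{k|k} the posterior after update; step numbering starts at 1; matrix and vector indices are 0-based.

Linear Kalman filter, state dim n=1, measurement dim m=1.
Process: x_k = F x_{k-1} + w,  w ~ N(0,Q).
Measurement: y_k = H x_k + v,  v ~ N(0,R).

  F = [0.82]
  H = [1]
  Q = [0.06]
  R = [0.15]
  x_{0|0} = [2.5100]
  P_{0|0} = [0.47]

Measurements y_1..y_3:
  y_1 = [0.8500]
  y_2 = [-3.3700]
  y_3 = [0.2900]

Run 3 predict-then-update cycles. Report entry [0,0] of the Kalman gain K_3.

step 1: x^-=[2.0582]  P^-=[0.3760]  S=[0.5260]  K=[0.7148]  nu=[-1.2082]  x^+=[1.1945]  P^+=[0.1072]
step 2: x^-=[0.9795]  P^-=[0.1321]  S=[0.2821]  K=[0.4683]  nu=[-4.3495]  x^+=[-1.0572]  P^+=[0.0702]
step 3: x^-=[-0.8669]  P^-=[0.1072]  S=[0.2572]  K=[0.4169]  nu=[1.1569]  x^+=[-0.3847]  P^+=[0.0625]

K[0,0] = 0.4169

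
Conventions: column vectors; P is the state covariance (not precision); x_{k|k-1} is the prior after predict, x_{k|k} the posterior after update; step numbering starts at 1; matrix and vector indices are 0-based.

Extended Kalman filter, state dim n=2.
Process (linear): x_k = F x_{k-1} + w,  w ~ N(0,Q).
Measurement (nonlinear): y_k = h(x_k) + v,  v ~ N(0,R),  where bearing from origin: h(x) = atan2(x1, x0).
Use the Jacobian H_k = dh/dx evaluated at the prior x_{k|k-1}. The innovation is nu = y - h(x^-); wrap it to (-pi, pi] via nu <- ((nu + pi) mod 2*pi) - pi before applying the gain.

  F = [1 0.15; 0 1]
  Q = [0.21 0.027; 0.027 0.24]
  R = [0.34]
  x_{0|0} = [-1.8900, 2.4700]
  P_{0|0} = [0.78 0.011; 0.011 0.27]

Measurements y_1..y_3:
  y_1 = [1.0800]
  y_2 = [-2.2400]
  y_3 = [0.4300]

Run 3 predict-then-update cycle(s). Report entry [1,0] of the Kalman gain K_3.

step 1: x^-=[-1.5195, 2.4700]  P^-=[0.9994 0.0785; 0.0785 0.5100]  H_jac=[-0.2937 -0.1807]  S=[0.4512]  K=[-0.6820; -0.2553]  nu=[-1.0423]  x^+=[-0.8087, 2.7361]  P^+=[0.7895 -0.0001; -0.0001 0.4806]
step 2: x^-=[-0.3982, 2.7361]  P^-=[1.0103 0.0990; 0.0990 0.7206]  H_jac=[-0.3579 -0.0521]  S=[0.4751]  K=[-0.7720; -0.1536]  nu=[2.3279]  x^+=[-2.1954, 2.3785]  P^+=[0.7272 0.0427; 0.0427 0.7094]
step 3: x^-=[-1.8386, 2.3785]  P^-=[0.9660 0.1761; 0.1761 0.9494]  H_jac=[-0.2632 -0.2034]  S=[0.4650]  K=[-0.6237; -0.5149]  nu=[-1.7988]  x^+=[-0.7167, 3.3049]  P^+=[0.7851 0.0267; 0.0267 0.8261]

K[1,0] = -0.5149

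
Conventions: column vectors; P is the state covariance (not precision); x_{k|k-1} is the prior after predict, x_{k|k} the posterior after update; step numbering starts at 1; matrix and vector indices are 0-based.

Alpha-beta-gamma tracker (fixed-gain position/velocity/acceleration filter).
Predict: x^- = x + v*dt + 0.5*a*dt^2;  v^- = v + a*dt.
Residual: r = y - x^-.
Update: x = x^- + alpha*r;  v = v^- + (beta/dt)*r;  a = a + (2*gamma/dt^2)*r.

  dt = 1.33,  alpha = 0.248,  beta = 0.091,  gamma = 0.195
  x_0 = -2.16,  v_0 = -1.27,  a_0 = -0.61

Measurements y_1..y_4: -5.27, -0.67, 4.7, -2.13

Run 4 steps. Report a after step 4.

a_post = 4.1129

step 1: x_pred=-4.3886  r=-0.8814  x^+=-4.6072  v^+=-2.1416  a^+=-0.8043
step 2: x_pred=-8.1669  r=7.4969  x^+=-6.3077  v^+=-2.6984  a^+=0.8486
step 3: x_pred=-9.1461  r=13.8461  x^+=-5.7122  v^+=-0.6225  a^+=3.9013
step 4: x_pred=-3.0896  r=0.9596  x^+=-2.8516  v^+=4.6319  a^+=4.1129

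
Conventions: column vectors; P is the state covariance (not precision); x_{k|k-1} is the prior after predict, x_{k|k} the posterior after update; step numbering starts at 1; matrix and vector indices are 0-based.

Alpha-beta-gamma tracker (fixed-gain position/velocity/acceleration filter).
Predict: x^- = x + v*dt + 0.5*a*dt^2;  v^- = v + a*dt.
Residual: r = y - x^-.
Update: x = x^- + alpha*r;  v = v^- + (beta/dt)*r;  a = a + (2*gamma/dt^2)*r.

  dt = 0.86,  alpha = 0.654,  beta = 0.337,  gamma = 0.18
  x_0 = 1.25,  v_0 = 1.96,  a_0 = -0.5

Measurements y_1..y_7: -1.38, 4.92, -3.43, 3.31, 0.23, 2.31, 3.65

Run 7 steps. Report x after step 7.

step 1: x_pred=2.7507  r=-4.1307  x^+=0.0492  v^+=-0.0887  a^+=-2.5106
step 2: x_pred=-0.9554  r=5.8754  x^+=2.8871  v^+=0.0546  a^+=0.3493
step 3: x_pred=3.0632  r=-6.4932  x^+=-1.1834  v^+=-2.1895  a^+=-2.8113
step 4: x_pred=-4.1059  r=7.4159  x^+=0.7441  v^+=-1.7012  a^+=0.7984
step 5: x_pred=-0.4237  r=0.6537  x^+=0.0038  v^+=-0.7584  a^+=1.1166
step 6: x_pred=-0.2355  r=2.5455  x^+=1.4293  v^+=1.1993  a^+=2.3556
step 7: x_pred=3.3318  r=0.3182  x^+=3.5399  v^+=3.3499  a^+=2.5105

x_post = 3.5399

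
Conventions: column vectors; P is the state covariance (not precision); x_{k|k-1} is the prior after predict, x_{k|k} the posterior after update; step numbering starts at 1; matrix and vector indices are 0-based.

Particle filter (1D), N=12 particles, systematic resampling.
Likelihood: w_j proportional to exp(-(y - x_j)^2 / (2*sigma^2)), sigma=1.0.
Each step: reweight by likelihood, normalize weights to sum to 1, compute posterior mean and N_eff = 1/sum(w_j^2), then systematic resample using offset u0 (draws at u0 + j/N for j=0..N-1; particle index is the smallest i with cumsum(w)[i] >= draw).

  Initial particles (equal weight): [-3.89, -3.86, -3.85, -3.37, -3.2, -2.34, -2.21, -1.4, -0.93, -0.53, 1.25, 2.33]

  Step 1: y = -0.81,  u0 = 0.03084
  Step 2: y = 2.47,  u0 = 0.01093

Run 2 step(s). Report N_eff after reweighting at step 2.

step 1: w=[0.0023, 0.0026, 0.0026, 0.0101, 0.0154, 0.0832, 0.1006, 0.2252, 0.2661, 0.2578, 0.0321, 0.0019]  mean=-1.1842  Neff=4.8444  idx=[4, 5, 6, 7, 7, 8, 8, 8, 8, 9, 9, 9]
step 2: w=[0.0000, 0.0002, 0.0004, 0.0119, 0.0119, 0.0660, 0.0660, 0.0660, 0.0660, 0.2372, 0.2372, 0.2372]  mean=-0.6573  Neff=5.3613  idx=[3, 6, 7, 8, 9, 9, 9, 10, 10, 10, 11, 11]

N_eff = 5.3613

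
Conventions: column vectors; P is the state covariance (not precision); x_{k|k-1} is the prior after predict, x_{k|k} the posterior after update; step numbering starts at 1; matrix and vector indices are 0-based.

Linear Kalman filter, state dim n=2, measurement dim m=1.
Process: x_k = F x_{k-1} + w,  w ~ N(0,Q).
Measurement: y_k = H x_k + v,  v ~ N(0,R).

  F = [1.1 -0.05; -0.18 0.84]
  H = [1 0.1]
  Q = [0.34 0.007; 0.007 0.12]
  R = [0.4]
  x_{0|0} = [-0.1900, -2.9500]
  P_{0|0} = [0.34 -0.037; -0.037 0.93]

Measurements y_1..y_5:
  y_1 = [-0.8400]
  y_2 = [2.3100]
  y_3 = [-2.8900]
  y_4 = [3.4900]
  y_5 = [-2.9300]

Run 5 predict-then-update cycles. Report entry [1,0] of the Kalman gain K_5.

K[1,0] = -0.1034

step 1: x^-=[-0.0615, -2.4438]  P^-=[0.7578 -0.1339; -0.1339 0.7984]  S=[1.1390]  K=[0.6536; -0.0475]  nu=[-0.5341]  x^+=[-0.4106, -2.4184]  P^+=[0.2713 -0.0986; -0.0986 0.7958]
step 2: x^-=[-0.3307, -1.9576]  P^-=[0.6811 -0.1721; -0.1721 0.7201]  S=[1.0539]  K=[0.6299; -0.0950]  nu=[2.8365]  x^+=[1.4561, -2.2270]  P^+=[0.2629 -0.1091; -0.1091 0.7106]
step 3: x^-=[1.7131, -2.1328]  P^-=[0.6719 -0.1766; -0.1766 0.6629]  S=[1.0432]  K=[0.6271; -0.1058]  nu=[-4.3898]  x^+=[-1.0399, -1.6684]  P^+=[0.2616 -0.1074; -0.1074 0.6512]
step 4: x^-=[-1.0605, -1.2143]  P^-=[0.6700 -0.1724; -0.1724 0.6205]  S=[1.0417]  K=[0.6266; -0.1059]  nu=[4.6719]  x^+=[1.8670, -1.7091]  P^+=[0.2610 -0.1032; -0.1032 0.6088]
step 5: x^-=[2.1391, -1.7717]  P^-=[0.6686 -0.1666; -0.1666 0.5892]  S=[1.0412]  K=[0.6262; -0.1034]  nu=[-4.8919]  x^+=[-0.9241, -1.2660]  P^+=[0.2604 -0.0992; -0.0992 0.5781]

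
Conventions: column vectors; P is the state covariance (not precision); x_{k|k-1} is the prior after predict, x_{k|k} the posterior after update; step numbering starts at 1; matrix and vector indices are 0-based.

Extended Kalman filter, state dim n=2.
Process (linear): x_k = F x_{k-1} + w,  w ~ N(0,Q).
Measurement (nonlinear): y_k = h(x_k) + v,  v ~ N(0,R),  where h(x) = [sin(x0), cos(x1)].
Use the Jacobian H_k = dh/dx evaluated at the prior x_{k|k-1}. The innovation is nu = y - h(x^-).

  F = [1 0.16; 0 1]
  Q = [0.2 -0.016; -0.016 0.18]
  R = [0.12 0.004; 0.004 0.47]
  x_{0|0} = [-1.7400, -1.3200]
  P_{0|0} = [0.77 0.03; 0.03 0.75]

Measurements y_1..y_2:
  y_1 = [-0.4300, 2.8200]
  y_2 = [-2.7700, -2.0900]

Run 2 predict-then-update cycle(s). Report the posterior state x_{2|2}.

step 1: x^-=[-1.9512, -1.3200]  P^-=[0.9988 0.1340; 0.1340 0.9300]  H_jac=[-0.3713 0.0000; 0.0000 0.9687]  S=[0.2577 -0.0442; -0.0442 1.3427]  K=[-1.4306 0.0496; -0.0784 0.6684]  nu=[0.4985, 2.5718]  x^+=[-2.5369, 0.3598]  P^+=[0.4618 0.0182; 0.0182 0.3240]
step 2: x^-=[-2.4793, 0.3598]  P^-=[0.6759 0.0540; 0.0540 0.5040]  H_jac=[-0.7886 0.0000; 0.0000 -0.3521]  S=[0.5403 0.0190; 0.0190 0.5325]  K=[-0.9865 -0.0005; -0.0672 -0.3309]  nu=[-2.1551, -3.0260]  x^+=[-0.3518, 1.5057]  P^+=[0.1501 0.0119; 0.0119 0.4424]

x_post = [-0.3518, 1.5057]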